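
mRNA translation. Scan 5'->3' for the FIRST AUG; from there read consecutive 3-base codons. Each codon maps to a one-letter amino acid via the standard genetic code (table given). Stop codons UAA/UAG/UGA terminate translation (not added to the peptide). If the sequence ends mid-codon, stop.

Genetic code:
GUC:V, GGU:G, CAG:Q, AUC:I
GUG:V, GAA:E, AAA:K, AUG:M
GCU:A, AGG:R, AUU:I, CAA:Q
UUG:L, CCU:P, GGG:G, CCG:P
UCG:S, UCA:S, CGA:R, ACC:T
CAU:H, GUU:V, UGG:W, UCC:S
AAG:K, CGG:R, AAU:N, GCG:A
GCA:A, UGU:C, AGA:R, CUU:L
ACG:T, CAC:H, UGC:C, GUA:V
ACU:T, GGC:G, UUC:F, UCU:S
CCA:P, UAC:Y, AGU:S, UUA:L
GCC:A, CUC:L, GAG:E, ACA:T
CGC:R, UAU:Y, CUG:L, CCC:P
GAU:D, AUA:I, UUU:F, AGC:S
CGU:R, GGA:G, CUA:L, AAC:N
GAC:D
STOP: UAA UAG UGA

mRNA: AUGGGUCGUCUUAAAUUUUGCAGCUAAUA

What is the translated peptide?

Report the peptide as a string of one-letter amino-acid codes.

Answer: MGRLKFCS

Derivation:
start AUG at pos 0
pos 0: AUG -> M; peptide=M
pos 3: GGU -> G; peptide=MG
pos 6: CGU -> R; peptide=MGR
pos 9: CUU -> L; peptide=MGRL
pos 12: AAA -> K; peptide=MGRLK
pos 15: UUU -> F; peptide=MGRLKF
pos 18: UGC -> C; peptide=MGRLKFC
pos 21: AGC -> S; peptide=MGRLKFCS
pos 24: UAA -> STOP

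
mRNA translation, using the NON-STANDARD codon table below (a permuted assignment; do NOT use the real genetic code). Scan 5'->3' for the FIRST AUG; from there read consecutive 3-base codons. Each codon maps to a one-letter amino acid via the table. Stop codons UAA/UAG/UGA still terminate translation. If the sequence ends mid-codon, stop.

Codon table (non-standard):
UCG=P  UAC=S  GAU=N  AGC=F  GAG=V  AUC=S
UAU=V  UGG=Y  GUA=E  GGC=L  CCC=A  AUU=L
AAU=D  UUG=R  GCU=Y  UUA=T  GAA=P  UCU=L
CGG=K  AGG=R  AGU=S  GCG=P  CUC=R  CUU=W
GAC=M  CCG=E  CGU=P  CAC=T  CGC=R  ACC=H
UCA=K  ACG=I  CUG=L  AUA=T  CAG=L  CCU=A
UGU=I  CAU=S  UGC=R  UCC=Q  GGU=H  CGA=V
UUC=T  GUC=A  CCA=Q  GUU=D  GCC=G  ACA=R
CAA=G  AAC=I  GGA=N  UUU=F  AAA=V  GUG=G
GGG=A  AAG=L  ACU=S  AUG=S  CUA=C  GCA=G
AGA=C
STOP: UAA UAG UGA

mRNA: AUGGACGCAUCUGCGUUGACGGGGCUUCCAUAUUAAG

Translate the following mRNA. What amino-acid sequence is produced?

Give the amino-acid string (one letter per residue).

start AUG at pos 0
pos 0: AUG -> S; peptide=S
pos 3: GAC -> M; peptide=SM
pos 6: GCA -> G; peptide=SMG
pos 9: UCU -> L; peptide=SMGL
pos 12: GCG -> P; peptide=SMGLP
pos 15: UUG -> R; peptide=SMGLPR
pos 18: ACG -> I; peptide=SMGLPRI
pos 21: GGG -> A; peptide=SMGLPRIA
pos 24: CUU -> W; peptide=SMGLPRIAW
pos 27: CCA -> Q; peptide=SMGLPRIAWQ
pos 30: UAU -> V; peptide=SMGLPRIAWQV
pos 33: UAA -> STOP

Answer: SMGLPRIAWQV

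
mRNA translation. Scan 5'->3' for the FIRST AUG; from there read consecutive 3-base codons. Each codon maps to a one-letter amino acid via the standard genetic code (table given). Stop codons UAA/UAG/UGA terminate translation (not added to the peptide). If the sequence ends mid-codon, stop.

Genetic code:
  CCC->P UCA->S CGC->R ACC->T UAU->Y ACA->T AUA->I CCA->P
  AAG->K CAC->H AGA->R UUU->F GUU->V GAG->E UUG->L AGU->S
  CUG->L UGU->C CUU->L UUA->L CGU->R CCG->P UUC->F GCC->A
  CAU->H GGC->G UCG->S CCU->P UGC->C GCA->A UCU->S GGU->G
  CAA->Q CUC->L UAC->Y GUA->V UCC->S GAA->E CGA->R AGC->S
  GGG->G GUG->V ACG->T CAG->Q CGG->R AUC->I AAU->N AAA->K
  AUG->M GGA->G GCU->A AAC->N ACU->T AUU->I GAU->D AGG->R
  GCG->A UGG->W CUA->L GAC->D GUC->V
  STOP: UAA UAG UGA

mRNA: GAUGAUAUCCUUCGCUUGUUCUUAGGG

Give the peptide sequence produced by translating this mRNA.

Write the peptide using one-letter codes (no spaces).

Answer: MISFACS

Derivation:
start AUG at pos 1
pos 1: AUG -> M; peptide=M
pos 4: AUA -> I; peptide=MI
pos 7: UCC -> S; peptide=MIS
pos 10: UUC -> F; peptide=MISF
pos 13: GCU -> A; peptide=MISFA
pos 16: UGU -> C; peptide=MISFAC
pos 19: UCU -> S; peptide=MISFACS
pos 22: UAG -> STOP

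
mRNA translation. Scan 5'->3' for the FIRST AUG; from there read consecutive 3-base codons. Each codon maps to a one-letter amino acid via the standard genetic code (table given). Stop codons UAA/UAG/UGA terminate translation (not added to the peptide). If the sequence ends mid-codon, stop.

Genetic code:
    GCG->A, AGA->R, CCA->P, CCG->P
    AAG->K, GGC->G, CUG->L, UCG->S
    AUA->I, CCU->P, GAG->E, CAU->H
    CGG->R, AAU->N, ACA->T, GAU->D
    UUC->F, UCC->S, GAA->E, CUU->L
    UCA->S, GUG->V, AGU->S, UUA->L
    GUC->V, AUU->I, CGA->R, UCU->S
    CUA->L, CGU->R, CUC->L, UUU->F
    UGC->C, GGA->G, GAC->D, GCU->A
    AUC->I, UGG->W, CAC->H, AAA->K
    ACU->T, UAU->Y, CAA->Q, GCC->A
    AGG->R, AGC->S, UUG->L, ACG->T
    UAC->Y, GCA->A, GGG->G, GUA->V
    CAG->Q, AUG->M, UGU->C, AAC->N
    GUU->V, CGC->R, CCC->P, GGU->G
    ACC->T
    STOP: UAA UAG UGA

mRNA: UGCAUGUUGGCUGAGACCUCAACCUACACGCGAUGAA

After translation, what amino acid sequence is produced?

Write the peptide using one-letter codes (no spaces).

start AUG at pos 3
pos 3: AUG -> M; peptide=M
pos 6: UUG -> L; peptide=ML
pos 9: GCU -> A; peptide=MLA
pos 12: GAG -> E; peptide=MLAE
pos 15: ACC -> T; peptide=MLAET
pos 18: UCA -> S; peptide=MLAETS
pos 21: ACC -> T; peptide=MLAETST
pos 24: UAC -> Y; peptide=MLAETSTY
pos 27: ACG -> T; peptide=MLAETSTYT
pos 30: CGA -> R; peptide=MLAETSTYTR
pos 33: UGA -> STOP

Answer: MLAETSTYTR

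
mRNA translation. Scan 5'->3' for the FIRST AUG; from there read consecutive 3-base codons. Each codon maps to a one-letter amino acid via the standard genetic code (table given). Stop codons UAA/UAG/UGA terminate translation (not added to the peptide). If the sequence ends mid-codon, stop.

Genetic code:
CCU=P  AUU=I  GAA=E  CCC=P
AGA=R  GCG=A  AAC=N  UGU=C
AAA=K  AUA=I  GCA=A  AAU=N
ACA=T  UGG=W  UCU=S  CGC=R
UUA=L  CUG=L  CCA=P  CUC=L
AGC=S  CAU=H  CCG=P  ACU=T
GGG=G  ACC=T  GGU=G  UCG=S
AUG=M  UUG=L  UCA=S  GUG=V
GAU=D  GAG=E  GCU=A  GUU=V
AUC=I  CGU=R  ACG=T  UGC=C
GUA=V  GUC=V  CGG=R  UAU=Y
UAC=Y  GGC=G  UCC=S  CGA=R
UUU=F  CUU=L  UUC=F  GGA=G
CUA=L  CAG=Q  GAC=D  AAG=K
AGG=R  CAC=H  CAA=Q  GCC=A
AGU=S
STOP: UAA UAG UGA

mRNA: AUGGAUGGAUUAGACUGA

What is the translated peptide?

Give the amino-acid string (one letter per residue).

Answer: MDGLD

Derivation:
start AUG at pos 0
pos 0: AUG -> M; peptide=M
pos 3: GAU -> D; peptide=MD
pos 6: GGA -> G; peptide=MDG
pos 9: UUA -> L; peptide=MDGL
pos 12: GAC -> D; peptide=MDGLD
pos 15: UGA -> STOP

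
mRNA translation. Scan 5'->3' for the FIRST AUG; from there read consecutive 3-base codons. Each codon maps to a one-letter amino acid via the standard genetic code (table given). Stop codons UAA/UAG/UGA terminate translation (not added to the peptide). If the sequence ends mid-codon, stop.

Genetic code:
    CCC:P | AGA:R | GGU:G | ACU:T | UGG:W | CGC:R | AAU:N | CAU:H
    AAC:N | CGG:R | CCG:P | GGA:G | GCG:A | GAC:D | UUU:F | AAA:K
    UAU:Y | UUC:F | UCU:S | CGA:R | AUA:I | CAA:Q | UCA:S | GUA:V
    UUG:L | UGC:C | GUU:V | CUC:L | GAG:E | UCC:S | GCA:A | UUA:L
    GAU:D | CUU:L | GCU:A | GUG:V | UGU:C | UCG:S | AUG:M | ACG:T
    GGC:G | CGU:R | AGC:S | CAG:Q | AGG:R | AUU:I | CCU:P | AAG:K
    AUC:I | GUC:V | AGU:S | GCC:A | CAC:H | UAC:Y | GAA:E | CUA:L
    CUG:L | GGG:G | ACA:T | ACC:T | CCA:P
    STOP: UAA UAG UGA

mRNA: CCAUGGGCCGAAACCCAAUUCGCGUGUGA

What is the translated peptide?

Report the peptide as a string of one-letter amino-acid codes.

Answer: MGRNPIRV

Derivation:
start AUG at pos 2
pos 2: AUG -> M; peptide=M
pos 5: GGC -> G; peptide=MG
pos 8: CGA -> R; peptide=MGR
pos 11: AAC -> N; peptide=MGRN
pos 14: CCA -> P; peptide=MGRNP
pos 17: AUU -> I; peptide=MGRNPI
pos 20: CGC -> R; peptide=MGRNPIR
pos 23: GUG -> V; peptide=MGRNPIRV
pos 26: UGA -> STOP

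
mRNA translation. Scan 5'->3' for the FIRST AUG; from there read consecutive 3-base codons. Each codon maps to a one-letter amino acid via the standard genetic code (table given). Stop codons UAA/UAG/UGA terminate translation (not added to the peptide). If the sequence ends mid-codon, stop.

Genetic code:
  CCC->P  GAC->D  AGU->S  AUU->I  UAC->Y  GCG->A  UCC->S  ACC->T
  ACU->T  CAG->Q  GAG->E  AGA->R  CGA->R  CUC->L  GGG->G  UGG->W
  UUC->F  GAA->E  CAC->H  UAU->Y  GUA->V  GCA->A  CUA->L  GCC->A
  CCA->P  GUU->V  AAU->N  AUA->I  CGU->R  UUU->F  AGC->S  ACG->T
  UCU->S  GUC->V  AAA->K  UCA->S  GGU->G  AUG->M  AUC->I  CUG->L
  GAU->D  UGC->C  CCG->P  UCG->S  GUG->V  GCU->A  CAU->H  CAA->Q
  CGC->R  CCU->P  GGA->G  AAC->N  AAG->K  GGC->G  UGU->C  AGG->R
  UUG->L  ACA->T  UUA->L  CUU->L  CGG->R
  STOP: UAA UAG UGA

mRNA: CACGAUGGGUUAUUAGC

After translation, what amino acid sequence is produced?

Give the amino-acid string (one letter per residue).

Answer: MGY

Derivation:
start AUG at pos 4
pos 4: AUG -> M; peptide=M
pos 7: GGU -> G; peptide=MG
pos 10: UAU -> Y; peptide=MGY
pos 13: UAG -> STOP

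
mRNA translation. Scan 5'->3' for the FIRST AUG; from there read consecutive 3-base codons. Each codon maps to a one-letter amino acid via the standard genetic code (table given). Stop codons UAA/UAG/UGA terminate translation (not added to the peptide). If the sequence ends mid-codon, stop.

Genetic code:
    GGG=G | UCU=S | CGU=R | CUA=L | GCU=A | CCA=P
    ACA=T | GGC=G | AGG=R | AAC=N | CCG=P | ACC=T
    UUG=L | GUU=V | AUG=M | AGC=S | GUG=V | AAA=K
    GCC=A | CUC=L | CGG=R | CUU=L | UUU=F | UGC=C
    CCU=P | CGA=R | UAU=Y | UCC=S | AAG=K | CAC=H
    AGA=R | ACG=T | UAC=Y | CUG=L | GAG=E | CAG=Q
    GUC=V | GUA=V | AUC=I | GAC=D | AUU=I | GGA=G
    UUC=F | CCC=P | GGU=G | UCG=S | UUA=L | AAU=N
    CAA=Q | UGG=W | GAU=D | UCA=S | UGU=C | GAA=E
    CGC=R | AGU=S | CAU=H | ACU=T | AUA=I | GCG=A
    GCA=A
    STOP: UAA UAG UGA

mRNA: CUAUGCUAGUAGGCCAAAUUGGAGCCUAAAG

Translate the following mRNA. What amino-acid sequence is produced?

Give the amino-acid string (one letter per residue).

start AUG at pos 2
pos 2: AUG -> M; peptide=M
pos 5: CUA -> L; peptide=ML
pos 8: GUA -> V; peptide=MLV
pos 11: GGC -> G; peptide=MLVG
pos 14: CAA -> Q; peptide=MLVGQ
pos 17: AUU -> I; peptide=MLVGQI
pos 20: GGA -> G; peptide=MLVGQIG
pos 23: GCC -> A; peptide=MLVGQIGA
pos 26: UAA -> STOP

Answer: MLVGQIGA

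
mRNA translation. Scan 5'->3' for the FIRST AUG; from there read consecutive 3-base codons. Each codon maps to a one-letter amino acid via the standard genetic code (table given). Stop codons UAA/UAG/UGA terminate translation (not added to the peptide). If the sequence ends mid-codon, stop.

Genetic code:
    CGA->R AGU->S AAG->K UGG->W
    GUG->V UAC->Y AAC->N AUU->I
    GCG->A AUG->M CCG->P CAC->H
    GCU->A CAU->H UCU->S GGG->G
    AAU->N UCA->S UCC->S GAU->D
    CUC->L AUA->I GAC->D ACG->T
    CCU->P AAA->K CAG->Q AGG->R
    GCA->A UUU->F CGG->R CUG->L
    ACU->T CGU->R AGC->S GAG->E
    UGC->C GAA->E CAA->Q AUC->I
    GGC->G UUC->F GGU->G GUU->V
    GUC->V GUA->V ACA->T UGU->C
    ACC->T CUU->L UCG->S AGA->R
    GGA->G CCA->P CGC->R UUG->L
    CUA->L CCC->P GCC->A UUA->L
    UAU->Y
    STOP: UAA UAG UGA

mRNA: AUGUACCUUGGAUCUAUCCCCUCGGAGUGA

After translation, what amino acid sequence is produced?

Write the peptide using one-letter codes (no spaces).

Answer: MYLGSIPSE

Derivation:
start AUG at pos 0
pos 0: AUG -> M; peptide=M
pos 3: UAC -> Y; peptide=MY
pos 6: CUU -> L; peptide=MYL
pos 9: GGA -> G; peptide=MYLG
pos 12: UCU -> S; peptide=MYLGS
pos 15: AUC -> I; peptide=MYLGSI
pos 18: CCC -> P; peptide=MYLGSIP
pos 21: UCG -> S; peptide=MYLGSIPS
pos 24: GAG -> E; peptide=MYLGSIPSE
pos 27: UGA -> STOP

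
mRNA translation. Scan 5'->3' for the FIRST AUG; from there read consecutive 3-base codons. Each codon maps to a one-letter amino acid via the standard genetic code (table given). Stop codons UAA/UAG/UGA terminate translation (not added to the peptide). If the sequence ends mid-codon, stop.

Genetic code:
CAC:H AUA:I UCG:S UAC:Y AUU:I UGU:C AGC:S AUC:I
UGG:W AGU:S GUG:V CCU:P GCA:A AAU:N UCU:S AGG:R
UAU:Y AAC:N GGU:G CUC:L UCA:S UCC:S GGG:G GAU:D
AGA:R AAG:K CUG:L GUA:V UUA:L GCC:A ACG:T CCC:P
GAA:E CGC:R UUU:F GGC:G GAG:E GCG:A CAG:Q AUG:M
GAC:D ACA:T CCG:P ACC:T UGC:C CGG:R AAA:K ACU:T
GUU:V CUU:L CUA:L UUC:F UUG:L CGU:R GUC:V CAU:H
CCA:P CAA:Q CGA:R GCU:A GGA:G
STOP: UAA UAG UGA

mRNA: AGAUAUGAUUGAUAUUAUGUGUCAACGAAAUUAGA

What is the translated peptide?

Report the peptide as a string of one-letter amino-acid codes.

start AUG at pos 4
pos 4: AUG -> M; peptide=M
pos 7: AUU -> I; peptide=MI
pos 10: GAU -> D; peptide=MID
pos 13: AUU -> I; peptide=MIDI
pos 16: AUG -> M; peptide=MIDIM
pos 19: UGU -> C; peptide=MIDIMC
pos 22: CAA -> Q; peptide=MIDIMCQ
pos 25: CGA -> R; peptide=MIDIMCQR
pos 28: AAU -> N; peptide=MIDIMCQRN
pos 31: UAG -> STOP

Answer: MIDIMCQRN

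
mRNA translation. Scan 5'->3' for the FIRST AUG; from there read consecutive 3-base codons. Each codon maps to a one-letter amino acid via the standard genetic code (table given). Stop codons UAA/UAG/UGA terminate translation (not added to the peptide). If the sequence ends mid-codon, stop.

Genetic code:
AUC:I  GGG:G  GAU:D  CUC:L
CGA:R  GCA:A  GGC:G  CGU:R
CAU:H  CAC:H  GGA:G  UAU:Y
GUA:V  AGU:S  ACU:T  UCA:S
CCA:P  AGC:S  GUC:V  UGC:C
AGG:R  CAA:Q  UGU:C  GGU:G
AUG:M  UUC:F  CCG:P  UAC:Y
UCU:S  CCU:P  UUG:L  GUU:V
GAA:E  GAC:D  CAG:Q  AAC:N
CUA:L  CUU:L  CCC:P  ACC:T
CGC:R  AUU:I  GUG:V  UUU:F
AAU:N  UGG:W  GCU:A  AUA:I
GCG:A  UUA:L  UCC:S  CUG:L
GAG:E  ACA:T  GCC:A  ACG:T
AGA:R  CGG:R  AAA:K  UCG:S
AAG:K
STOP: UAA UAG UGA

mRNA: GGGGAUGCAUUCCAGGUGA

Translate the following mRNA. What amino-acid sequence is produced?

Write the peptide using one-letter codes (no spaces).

Answer: MHSR

Derivation:
start AUG at pos 4
pos 4: AUG -> M; peptide=M
pos 7: CAU -> H; peptide=MH
pos 10: UCC -> S; peptide=MHS
pos 13: AGG -> R; peptide=MHSR
pos 16: UGA -> STOP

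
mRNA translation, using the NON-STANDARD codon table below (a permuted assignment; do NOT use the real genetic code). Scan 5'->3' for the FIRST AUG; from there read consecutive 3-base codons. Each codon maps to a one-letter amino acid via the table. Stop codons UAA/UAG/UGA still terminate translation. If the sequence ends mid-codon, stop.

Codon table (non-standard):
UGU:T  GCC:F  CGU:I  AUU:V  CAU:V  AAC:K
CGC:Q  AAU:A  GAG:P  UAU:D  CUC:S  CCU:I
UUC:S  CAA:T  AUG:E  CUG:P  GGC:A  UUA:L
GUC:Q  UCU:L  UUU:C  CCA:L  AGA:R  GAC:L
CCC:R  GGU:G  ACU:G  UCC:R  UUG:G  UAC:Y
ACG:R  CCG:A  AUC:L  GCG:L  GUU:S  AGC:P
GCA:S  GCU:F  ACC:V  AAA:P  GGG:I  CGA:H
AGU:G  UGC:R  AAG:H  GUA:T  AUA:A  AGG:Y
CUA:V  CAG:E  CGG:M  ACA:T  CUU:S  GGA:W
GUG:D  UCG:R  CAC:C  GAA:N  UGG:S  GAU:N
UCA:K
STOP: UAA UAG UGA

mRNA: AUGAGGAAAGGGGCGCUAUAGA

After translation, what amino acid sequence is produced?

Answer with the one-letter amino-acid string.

Answer: EYPILV

Derivation:
start AUG at pos 0
pos 0: AUG -> E; peptide=E
pos 3: AGG -> Y; peptide=EY
pos 6: AAA -> P; peptide=EYP
pos 9: GGG -> I; peptide=EYPI
pos 12: GCG -> L; peptide=EYPIL
pos 15: CUA -> V; peptide=EYPILV
pos 18: UAG -> STOP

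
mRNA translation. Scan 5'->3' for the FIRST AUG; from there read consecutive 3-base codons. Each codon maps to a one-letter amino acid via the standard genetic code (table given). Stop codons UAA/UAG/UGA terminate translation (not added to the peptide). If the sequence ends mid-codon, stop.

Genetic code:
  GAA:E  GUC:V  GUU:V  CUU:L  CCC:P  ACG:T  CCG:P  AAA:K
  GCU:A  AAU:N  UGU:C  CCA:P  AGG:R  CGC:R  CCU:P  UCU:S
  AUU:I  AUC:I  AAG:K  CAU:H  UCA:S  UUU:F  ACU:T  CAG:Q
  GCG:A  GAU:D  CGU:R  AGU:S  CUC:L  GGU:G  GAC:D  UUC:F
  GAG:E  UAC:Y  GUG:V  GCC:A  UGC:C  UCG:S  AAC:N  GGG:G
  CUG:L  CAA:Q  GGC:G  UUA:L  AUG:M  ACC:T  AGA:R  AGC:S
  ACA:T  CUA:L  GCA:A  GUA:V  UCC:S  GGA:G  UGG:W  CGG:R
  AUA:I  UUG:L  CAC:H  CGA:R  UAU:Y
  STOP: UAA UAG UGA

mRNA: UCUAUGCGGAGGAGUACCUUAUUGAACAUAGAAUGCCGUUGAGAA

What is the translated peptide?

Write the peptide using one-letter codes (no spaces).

start AUG at pos 3
pos 3: AUG -> M; peptide=M
pos 6: CGG -> R; peptide=MR
pos 9: AGG -> R; peptide=MRR
pos 12: AGU -> S; peptide=MRRS
pos 15: ACC -> T; peptide=MRRST
pos 18: UUA -> L; peptide=MRRSTL
pos 21: UUG -> L; peptide=MRRSTLL
pos 24: AAC -> N; peptide=MRRSTLLN
pos 27: AUA -> I; peptide=MRRSTLLNI
pos 30: GAA -> E; peptide=MRRSTLLNIE
pos 33: UGC -> C; peptide=MRRSTLLNIEC
pos 36: CGU -> R; peptide=MRRSTLLNIECR
pos 39: UGA -> STOP

Answer: MRRSTLLNIECR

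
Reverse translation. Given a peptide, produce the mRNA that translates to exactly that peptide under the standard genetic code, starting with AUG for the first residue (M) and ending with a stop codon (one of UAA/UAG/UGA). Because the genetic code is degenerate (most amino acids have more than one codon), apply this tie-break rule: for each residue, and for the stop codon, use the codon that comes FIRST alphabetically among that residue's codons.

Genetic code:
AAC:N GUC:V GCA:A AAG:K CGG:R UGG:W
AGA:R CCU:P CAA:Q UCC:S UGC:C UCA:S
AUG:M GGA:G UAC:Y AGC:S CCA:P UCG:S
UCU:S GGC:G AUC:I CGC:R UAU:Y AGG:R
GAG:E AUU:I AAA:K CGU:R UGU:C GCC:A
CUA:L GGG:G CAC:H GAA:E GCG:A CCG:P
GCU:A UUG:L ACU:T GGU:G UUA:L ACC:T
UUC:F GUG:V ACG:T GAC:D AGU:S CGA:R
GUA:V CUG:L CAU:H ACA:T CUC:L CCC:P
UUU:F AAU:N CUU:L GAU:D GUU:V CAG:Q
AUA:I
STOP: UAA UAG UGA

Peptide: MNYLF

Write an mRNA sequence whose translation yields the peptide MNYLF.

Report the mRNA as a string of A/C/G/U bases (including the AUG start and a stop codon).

residue 1: M -> AUG (start codon)
residue 2: N codons sorted = AAC,AAU -> pick first = AAC
residue 3: Y codons sorted = UAC,UAU -> pick first = UAC
residue 4: L codons sorted = CUA,CUC,CUG,CUU,UUA,UUG -> pick first = CUA
residue 5: F codons sorted = UUC,UUU -> pick first = UUC
terminator: stop codons sorted = UAA,UAG,UGA -> pick first = UAA

Answer: mRNA: AUGAACUACCUAUUCUAA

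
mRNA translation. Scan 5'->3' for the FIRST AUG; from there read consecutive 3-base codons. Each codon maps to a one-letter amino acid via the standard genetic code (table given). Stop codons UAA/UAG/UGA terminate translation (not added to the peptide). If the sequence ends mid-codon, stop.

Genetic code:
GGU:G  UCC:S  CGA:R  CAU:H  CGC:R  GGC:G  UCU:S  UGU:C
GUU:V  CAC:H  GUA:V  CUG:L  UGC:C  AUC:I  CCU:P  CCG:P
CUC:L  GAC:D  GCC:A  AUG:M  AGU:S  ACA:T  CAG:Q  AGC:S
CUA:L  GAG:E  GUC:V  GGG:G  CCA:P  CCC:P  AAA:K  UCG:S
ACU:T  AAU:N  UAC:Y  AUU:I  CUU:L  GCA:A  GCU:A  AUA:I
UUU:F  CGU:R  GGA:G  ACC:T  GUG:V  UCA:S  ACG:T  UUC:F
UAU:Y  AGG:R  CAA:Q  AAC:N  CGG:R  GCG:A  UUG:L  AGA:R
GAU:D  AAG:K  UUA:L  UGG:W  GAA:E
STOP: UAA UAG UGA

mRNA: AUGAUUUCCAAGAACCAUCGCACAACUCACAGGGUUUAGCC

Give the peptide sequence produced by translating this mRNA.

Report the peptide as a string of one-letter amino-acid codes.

Answer: MISKNHRTTHRV

Derivation:
start AUG at pos 0
pos 0: AUG -> M; peptide=M
pos 3: AUU -> I; peptide=MI
pos 6: UCC -> S; peptide=MIS
pos 9: AAG -> K; peptide=MISK
pos 12: AAC -> N; peptide=MISKN
pos 15: CAU -> H; peptide=MISKNH
pos 18: CGC -> R; peptide=MISKNHR
pos 21: ACA -> T; peptide=MISKNHRT
pos 24: ACU -> T; peptide=MISKNHRTT
pos 27: CAC -> H; peptide=MISKNHRTTH
pos 30: AGG -> R; peptide=MISKNHRTTHR
pos 33: GUU -> V; peptide=MISKNHRTTHRV
pos 36: UAG -> STOP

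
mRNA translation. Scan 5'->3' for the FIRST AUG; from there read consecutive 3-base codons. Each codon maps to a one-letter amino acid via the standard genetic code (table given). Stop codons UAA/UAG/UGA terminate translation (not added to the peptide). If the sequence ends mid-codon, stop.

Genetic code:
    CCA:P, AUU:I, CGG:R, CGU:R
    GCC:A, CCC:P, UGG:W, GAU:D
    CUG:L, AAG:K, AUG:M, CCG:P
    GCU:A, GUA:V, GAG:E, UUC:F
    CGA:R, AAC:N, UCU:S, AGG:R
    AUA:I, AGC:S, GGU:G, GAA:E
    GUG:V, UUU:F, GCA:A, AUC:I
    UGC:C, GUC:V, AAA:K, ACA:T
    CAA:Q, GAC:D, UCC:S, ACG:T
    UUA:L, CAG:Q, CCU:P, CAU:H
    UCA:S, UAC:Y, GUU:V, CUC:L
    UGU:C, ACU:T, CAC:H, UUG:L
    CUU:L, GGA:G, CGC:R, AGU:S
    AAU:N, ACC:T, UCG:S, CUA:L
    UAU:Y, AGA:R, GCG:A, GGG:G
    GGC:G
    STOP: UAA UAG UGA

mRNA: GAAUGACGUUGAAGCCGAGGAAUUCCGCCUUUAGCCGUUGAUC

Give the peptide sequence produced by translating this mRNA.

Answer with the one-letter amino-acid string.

Answer: MTLKPRNSAFSR

Derivation:
start AUG at pos 2
pos 2: AUG -> M; peptide=M
pos 5: ACG -> T; peptide=MT
pos 8: UUG -> L; peptide=MTL
pos 11: AAG -> K; peptide=MTLK
pos 14: CCG -> P; peptide=MTLKP
pos 17: AGG -> R; peptide=MTLKPR
pos 20: AAU -> N; peptide=MTLKPRN
pos 23: UCC -> S; peptide=MTLKPRNS
pos 26: GCC -> A; peptide=MTLKPRNSA
pos 29: UUU -> F; peptide=MTLKPRNSAF
pos 32: AGC -> S; peptide=MTLKPRNSAFS
pos 35: CGU -> R; peptide=MTLKPRNSAFSR
pos 38: UGA -> STOP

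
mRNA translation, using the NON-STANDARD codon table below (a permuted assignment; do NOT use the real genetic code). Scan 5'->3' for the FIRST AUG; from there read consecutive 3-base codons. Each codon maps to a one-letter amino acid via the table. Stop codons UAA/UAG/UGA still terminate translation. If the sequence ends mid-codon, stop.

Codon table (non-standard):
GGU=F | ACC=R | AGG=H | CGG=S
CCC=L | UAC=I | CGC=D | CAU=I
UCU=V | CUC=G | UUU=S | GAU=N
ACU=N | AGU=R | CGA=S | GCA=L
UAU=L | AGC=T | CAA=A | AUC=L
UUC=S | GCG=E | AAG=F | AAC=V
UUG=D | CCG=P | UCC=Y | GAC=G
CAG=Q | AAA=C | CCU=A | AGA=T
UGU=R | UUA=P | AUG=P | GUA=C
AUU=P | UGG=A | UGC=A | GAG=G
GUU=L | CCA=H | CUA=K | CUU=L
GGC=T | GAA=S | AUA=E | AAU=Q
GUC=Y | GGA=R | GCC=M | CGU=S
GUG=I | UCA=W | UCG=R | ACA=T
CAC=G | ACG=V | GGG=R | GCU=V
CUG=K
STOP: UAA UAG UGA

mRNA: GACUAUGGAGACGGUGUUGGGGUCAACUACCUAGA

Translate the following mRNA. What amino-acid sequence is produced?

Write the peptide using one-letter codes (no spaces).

start AUG at pos 4
pos 4: AUG -> P; peptide=P
pos 7: GAG -> G; peptide=PG
pos 10: ACG -> V; peptide=PGV
pos 13: GUG -> I; peptide=PGVI
pos 16: UUG -> D; peptide=PGVID
pos 19: GGG -> R; peptide=PGVIDR
pos 22: UCA -> W; peptide=PGVIDRW
pos 25: ACU -> N; peptide=PGVIDRWN
pos 28: ACC -> R; peptide=PGVIDRWNR
pos 31: UAG -> STOP

Answer: PGVIDRWNR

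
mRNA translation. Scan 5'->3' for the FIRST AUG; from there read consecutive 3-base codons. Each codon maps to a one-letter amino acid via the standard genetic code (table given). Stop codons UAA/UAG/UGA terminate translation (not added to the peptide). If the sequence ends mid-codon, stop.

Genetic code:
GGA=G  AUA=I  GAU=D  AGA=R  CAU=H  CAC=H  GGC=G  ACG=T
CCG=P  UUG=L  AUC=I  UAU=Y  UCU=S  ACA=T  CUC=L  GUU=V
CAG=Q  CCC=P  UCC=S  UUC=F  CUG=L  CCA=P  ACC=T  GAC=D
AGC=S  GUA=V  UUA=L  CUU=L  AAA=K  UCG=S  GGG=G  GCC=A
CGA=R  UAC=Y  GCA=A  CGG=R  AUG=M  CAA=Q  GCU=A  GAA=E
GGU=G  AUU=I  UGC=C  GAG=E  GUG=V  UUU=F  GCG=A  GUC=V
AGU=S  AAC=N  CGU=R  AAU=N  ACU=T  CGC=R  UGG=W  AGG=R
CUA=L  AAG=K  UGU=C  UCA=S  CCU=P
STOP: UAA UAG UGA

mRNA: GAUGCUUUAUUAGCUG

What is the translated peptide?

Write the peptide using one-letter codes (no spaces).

Answer: MLY

Derivation:
start AUG at pos 1
pos 1: AUG -> M; peptide=M
pos 4: CUU -> L; peptide=ML
pos 7: UAU -> Y; peptide=MLY
pos 10: UAG -> STOP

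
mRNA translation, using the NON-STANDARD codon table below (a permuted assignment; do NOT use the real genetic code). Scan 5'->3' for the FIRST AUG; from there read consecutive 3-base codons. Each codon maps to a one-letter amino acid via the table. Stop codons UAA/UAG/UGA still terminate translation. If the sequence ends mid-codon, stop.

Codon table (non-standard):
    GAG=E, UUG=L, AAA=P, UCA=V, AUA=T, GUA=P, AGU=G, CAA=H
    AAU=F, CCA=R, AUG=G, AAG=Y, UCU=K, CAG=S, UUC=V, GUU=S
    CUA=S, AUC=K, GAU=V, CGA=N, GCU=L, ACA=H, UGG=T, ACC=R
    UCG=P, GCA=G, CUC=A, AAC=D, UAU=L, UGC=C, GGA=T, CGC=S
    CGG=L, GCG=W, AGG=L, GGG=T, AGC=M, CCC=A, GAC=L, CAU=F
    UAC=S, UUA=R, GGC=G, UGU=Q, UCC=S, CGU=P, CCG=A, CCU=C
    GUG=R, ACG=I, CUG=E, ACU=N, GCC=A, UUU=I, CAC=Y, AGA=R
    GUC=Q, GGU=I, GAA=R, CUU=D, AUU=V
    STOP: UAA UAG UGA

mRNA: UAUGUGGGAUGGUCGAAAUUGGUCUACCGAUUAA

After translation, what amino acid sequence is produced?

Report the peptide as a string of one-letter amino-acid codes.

start AUG at pos 1
pos 1: AUG -> G; peptide=G
pos 4: UGG -> T; peptide=GT
pos 7: GAU -> V; peptide=GTV
pos 10: GGU -> I; peptide=GTVI
pos 13: CGA -> N; peptide=GTVIN
pos 16: AAU -> F; peptide=GTVINF
pos 19: UGG -> T; peptide=GTVINFT
pos 22: UCU -> K; peptide=GTVINFTK
pos 25: ACC -> R; peptide=GTVINFTKR
pos 28: GAU -> V; peptide=GTVINFTKRV
pos 31: UAA -> STOP

Answer: GTVINFTKRV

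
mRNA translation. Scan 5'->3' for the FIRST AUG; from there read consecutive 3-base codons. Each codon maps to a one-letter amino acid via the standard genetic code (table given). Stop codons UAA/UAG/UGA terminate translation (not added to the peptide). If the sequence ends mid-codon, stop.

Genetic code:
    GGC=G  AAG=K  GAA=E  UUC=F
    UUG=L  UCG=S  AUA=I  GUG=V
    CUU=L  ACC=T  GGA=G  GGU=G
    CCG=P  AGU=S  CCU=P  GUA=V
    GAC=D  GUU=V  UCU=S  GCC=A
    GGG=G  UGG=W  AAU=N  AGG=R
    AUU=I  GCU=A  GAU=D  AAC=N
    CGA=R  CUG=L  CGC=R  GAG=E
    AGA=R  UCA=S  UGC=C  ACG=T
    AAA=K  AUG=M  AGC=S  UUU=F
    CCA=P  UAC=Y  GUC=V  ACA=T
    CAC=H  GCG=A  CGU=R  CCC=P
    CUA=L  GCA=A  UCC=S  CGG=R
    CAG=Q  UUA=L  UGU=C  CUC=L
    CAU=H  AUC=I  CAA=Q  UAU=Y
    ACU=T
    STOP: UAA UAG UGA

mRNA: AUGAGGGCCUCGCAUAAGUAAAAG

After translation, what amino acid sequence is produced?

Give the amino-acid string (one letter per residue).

start AUG at pos 0
pos 0: AUG -> M; peptide=M
pos 3: AGG -> R; peptide=MR
pos 6: GCC -> A; peptide=MRA
pos 9: UCG -> S; peptide=MRAS
pos 12: CAU -> H; peptide=MRASH
pos 15: AAG -> K; peptide=MRASHK
pos 18: UAA -> STOP

Answer: MRASHK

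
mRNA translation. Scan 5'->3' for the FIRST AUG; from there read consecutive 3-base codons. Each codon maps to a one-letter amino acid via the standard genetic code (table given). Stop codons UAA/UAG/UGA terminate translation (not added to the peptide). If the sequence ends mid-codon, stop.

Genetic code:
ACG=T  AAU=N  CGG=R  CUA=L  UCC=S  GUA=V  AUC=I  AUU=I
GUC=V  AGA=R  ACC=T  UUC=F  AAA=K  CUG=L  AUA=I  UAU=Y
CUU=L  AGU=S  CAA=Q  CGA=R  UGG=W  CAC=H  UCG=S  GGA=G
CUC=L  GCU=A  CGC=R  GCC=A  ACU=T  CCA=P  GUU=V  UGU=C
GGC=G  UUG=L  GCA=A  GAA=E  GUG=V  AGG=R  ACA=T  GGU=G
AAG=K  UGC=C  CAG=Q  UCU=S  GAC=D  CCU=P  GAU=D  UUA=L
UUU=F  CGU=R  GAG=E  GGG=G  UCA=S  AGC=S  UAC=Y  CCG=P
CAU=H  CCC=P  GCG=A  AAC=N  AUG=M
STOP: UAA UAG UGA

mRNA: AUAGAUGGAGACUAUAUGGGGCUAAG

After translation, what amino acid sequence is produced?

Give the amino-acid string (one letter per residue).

Answer: METIWG

Derivation:
start AUG at pos 4
pos 4: AUG -> M; peptide=M
pos 7: GAG -> E; peptide=ME
pos 10: ACU -> T; peptide=MET
pos 13: AUA -> I; peptide=METI
pos 16: UGG -> W; peptide=METIW
pos 19: GGC -> G; peptide=METIWG
pos 22: UAA -> STOP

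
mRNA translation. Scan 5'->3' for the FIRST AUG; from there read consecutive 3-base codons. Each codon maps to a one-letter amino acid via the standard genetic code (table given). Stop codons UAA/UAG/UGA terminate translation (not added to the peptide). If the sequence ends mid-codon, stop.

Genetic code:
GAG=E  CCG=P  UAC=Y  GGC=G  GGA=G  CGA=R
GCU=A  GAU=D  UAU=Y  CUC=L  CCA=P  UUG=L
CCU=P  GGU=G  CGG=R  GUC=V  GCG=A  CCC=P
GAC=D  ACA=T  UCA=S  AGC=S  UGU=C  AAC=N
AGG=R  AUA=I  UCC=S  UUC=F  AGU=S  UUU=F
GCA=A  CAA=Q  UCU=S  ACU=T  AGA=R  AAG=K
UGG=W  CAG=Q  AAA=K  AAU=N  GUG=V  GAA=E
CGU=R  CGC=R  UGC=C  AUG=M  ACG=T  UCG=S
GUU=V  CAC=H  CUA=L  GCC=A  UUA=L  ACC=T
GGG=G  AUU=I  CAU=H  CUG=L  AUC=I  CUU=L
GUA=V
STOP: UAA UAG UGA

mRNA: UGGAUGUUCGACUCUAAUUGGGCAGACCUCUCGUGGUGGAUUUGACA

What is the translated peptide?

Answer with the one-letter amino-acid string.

Answer: MFDSNWADLSWWI

Derivation:
start AUG at pos 3
pos 3: AUG -> M; peptide=M
pos 6: UUC -> F; peptide=MF
pos 9: GAC -> D; peptide=MFD
pos 12: UCU -> S; peptide=MFDS
pos 15: AAU -> N; peptide=MFDSN
pos 18: UGG -> W; peptide=MFDSNW
pos 21: GCA -> A; peptide=MFDSNWA
pos 24: GAC -> D; peptide=MFDSNWAD
pos 27: CUC -> L; peptide=MFDSNWADL
pos 30: UCG -> S; peptide=MFDSNWADLS
pos 33: UGG -> W; peptide=MFDSNWADLSW
pos 36: UGG -> W; peptide=MFDSNWADLSWW
pos 39: AUU -> I; peptide=MFDSNWADLSWWI
pos 42: UGA -> STOP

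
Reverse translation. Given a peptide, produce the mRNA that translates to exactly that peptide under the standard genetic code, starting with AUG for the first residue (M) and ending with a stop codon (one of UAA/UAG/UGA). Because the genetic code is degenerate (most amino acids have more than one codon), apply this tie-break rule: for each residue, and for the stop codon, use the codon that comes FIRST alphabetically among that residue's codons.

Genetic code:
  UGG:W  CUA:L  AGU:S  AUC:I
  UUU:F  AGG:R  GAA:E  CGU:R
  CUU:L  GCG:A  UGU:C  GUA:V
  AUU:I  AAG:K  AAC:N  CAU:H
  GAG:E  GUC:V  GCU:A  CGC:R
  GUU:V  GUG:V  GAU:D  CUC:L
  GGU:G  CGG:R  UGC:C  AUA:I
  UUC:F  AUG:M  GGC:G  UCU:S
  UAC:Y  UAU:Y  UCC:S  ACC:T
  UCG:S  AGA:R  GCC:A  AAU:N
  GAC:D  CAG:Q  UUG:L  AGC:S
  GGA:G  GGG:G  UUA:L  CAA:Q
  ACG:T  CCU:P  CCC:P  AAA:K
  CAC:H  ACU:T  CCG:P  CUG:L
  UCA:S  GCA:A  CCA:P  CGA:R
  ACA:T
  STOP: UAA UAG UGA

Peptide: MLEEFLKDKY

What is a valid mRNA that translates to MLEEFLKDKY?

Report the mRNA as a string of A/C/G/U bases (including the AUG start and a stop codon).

Answer: mRNA: AUGCUAGAAGAAUUCCUAAAAGACAAAUACUAA

Derivation:
residue 1: M -> AUG (start codon)
residue 2: L codons sorted = CUA,CUC,CUG,CUU,UUA,UUG -> pick first = CUA
residue 3: E codons sorted = GAA,GAG -> pick first = GAA
residue 4: E codons sorted = GAA,GAG -> pick first = GAA
residue 5: F codons sorted = UUC,UUU -> pick first = UUC
residue 6: L codons sorted = CUA,CUC,CUG,CUU,UUA,UUG -> pick first = CUA
residue 7: K codons sorted = AAA,AAG -> pick first = AAA
residue 8: D codons sorted = GAC,GAU -> pick first = GAC
residue 9: K codons sorted = AAA,AAG -> pick first = AAA
residue 10: Y codons sorted = UAC,UAU -> pick first = UAC
terminator: stop codons sorted = UAA,UAG,UGA -> pick first = UAA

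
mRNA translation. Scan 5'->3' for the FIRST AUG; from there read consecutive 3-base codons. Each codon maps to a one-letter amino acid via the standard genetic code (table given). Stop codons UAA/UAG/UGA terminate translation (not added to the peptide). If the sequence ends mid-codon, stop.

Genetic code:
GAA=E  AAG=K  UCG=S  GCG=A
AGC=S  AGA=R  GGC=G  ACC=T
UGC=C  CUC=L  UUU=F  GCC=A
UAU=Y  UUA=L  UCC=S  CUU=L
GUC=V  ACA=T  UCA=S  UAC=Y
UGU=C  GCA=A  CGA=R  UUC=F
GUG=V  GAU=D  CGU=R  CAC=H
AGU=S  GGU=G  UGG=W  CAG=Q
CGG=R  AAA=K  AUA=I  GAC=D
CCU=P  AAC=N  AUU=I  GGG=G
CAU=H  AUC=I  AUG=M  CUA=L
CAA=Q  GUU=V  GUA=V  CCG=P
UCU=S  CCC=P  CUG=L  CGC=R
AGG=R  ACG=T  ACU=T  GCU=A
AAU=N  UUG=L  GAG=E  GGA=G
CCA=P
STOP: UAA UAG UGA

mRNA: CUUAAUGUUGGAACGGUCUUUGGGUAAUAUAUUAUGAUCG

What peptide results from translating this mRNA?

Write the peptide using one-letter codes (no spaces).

start AUG at pos 4
pos 4: AUG -> M; peptide=M
pos 7: UUG -> L; peptide=ML
pos 10: GAA -> E; peptide=MLE
pos 13: CGG -> R; peptide=MLER
pos 16: UCU -> S; peptide=MLERS
pos 19: UUG -> L; peptide=MLERSL
pos 22: GGU -> G; peptide=MLERSLG
pos 25: AAU -> N; peptide=MLERSLGN
pos 28: AUA -> I; peptide=MLERSLGNI
pos 31: UUA -> L; peptide=MLERSLGNIL
pos 34: UGA -> STOP

Answer: MLERSLGNIL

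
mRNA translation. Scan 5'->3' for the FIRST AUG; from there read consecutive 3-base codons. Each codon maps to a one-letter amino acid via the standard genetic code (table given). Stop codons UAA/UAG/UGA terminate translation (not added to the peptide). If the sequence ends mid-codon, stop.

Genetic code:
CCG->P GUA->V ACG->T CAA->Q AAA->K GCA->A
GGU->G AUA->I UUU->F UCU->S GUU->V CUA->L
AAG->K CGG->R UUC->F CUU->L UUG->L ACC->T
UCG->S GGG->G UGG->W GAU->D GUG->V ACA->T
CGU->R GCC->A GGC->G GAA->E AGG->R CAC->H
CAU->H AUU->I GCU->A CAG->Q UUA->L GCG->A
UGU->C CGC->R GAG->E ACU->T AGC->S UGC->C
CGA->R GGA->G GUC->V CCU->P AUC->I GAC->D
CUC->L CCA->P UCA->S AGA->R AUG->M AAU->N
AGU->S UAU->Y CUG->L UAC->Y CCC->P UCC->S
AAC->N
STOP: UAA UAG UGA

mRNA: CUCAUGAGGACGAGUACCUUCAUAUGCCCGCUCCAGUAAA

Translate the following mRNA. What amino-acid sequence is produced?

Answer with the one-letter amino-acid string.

start AUG at pos 3
pos 3: AUG -> M; peptide=M
pos 6: AGG -> R; peptide=MR
pos 9: ACG -> T; peptide=MRT
pos 12: AGU -> S; peptide=MRTS
pos 15: ACC -> T; peptide=MRTST
pos 18: UUC -> F; peptide=MRTSTF
pos 21: AUA -> I; peptide=MRTSTFI
pos 24: UGC -> C; peptide=MRTSTFIC
pos 27: CCG -> P; peptide=MRTSTFICP
pos 30: CUC -> L; peptide=MRTSTFICPL
pos 33: CAG -> Q; peptide=MRTSTFICPLQ
pos 36: UAA -> STOP

Answer: MRTSTFICPLQ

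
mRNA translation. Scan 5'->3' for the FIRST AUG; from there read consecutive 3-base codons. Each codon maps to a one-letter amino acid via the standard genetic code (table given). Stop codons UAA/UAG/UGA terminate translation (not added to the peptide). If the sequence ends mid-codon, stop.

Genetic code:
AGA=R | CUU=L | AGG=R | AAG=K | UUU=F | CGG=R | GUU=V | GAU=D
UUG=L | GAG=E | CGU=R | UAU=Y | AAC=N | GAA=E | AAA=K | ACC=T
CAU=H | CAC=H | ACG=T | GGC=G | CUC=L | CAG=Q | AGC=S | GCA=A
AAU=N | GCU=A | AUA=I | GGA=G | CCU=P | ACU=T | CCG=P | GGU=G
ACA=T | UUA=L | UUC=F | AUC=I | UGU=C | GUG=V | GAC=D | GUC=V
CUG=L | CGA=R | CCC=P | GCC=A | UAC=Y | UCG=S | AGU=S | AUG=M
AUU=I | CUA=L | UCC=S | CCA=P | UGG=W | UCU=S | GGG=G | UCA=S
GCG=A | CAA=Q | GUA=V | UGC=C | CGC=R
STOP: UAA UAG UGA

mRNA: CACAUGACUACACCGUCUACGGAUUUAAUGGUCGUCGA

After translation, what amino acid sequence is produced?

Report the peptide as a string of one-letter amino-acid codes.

start AUG at pos 3
pos 3: AUG -> M; peptide=M
pos 6: ACU -> T; peptide=MT
pos 9: ACA -> T; peptide=MTT
pos 12: CCG -> P; peptide=MTTP
pos 15: UCU -> S; peptide=MTTPS
pos 18: ACG -> T; peptide=MTTPST
pos 21: GAU -> D; peptide=MTTPSTD
pos 24: UUA -> L; peptide=MTTPSTDL
pos 27: AUG -> M; peptide=MTTPSTDLM
pos 30: GUC -> V; peptide=MTTPSTDLMV
pos 33: GUC -> V; peptide=MTTPSTDLMVV
pos 36: only 2 nt remain (<3), stop (end of mRNA)

Answer: MTTPSTDLMVV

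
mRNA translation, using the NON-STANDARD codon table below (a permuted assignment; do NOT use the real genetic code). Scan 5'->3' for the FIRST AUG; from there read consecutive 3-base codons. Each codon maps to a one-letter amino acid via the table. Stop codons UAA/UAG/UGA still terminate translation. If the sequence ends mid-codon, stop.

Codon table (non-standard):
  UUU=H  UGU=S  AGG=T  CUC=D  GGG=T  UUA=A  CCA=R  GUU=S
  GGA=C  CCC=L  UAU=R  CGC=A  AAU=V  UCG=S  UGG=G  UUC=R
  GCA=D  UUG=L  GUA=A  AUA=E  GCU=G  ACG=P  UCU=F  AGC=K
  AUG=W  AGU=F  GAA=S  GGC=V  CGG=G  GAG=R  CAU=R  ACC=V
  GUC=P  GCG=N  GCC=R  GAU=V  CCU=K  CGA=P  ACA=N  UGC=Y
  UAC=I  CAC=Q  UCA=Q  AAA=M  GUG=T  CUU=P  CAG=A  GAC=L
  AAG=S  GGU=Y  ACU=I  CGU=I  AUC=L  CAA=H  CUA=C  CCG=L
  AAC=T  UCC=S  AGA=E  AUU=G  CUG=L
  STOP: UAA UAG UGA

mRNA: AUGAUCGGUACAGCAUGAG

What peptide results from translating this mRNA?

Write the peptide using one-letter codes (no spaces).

Answer: WLYND

Derivation:
start AUG at pos 0
pos 0: AUG -> W; peptide=W
pos 3: AUC -> L; peptide=WL
pos 6: GGU -> Y; peptide=WLY
pos 9: ACA -> N; peptide=WLYN
pos 12: GCA -> D; peptide=WLYND
pos 15: UGA -> STOP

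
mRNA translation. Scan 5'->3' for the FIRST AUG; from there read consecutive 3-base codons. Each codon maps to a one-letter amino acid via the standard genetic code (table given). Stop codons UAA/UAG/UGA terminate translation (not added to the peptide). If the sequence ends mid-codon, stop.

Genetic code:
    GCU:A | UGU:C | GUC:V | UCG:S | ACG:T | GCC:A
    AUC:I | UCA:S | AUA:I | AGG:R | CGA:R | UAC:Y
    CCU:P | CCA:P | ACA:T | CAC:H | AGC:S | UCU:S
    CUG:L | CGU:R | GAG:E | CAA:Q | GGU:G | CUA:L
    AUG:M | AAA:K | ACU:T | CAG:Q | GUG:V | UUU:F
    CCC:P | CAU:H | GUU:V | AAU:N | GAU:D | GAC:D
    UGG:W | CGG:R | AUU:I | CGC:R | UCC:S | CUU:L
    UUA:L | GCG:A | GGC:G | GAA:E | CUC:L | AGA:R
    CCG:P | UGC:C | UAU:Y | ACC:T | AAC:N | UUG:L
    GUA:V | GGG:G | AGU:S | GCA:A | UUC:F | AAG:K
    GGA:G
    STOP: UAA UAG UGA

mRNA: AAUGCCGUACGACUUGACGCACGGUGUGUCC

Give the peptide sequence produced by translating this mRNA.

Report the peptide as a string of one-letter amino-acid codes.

start AUG at pos 1
pos 1: AUG -> M; peptide=M
pos 4: CCG -> P; peptide=MP
pos 7: UAC -> Y; peptide=MPY
pos 10: GAC -> D; peptide=MPYD
pos 13: UUG -> L; peptide=MPYDL
pos 16: ACG -> T; peptide=MPYDLT
pos 19: CAC -> H; peptide=MPYDLTH
pos 22: GGU -> G; peptide=MPYDLTHG
pos 25: GUG -> V; peptide=MPYDLTHGV
pos 28: UCC -> S; peptide=MPYDLTHGVS
pos 31: only 0 nt remain (<3), stop (end of mRNA)

Answer: MPYDLTHGVS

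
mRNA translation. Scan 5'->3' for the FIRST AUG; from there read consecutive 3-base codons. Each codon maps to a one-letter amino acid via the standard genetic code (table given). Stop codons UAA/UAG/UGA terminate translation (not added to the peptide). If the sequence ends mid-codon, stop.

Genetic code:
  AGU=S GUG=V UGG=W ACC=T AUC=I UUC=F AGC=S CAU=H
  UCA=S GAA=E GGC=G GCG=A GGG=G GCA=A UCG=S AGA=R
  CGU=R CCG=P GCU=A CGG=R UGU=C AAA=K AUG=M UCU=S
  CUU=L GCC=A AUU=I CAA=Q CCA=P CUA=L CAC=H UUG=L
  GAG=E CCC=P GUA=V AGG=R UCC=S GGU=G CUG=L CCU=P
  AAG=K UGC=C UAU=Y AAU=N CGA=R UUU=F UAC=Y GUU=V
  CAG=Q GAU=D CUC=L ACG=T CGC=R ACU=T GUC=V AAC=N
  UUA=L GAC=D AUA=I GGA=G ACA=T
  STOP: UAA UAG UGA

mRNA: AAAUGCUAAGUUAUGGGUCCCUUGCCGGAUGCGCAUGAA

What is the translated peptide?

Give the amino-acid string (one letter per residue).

Answer: MLSYGSLAGCA

Derivation:
start AUG at pos 2
pos 2: AUG -> M; peptide=M
pos 5: CUA -> L; peptide=ML
pos 8: AGU -> S; peptide=MLS
pos 11: UAU -> Y; peptide=MLSY
pos 14: GGG -> G; peptide=MLSYG
pos 17: UCC -> S; peptide=MLSYGS
pos 20: CUU -> L; peptide=MLSYGSL
pos 23: GCC -> A; peptide=MLSYGSLA
pos 26: GGA -> G; peptide=MLSYGSLAG
pos 29: UGC -> C; peptide=MLSYGSLAGC
pos 32: GCA -> A; peptide=MLSYGSLAGCA
pos 35: UGA -> STOP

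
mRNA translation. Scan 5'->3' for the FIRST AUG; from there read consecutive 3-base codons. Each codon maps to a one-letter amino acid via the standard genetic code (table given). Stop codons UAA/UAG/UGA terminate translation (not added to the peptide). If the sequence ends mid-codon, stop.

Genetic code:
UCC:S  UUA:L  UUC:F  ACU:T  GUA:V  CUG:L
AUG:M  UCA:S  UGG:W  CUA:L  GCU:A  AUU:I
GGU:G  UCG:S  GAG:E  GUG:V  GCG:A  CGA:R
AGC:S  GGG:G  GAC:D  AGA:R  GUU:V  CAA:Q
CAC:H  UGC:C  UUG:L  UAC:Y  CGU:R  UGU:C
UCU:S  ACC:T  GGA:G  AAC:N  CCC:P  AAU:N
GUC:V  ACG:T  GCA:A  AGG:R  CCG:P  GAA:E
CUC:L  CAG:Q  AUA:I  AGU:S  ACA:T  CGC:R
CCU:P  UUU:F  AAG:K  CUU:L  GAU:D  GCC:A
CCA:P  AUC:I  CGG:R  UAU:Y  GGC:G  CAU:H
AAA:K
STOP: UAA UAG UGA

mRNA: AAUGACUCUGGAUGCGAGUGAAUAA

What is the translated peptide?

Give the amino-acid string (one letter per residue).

Answer: MTLDASE

Derivation:
start AUG at pos 1
pos 1: AUG -> M; peptide=M
pos 4: ACU -> T; peptide=MT
pos 7: CUG -> L; peptide=MTL
pos 10: GAU -> D; peptide=MTLD
pos 13: GCG -> A; peptide=MTLDA
pos 16: AGU -> S; peptide=MTLDAS
pos 19: GAA -> E; peptide=MTLDASE
pos 22: UAA -> STOP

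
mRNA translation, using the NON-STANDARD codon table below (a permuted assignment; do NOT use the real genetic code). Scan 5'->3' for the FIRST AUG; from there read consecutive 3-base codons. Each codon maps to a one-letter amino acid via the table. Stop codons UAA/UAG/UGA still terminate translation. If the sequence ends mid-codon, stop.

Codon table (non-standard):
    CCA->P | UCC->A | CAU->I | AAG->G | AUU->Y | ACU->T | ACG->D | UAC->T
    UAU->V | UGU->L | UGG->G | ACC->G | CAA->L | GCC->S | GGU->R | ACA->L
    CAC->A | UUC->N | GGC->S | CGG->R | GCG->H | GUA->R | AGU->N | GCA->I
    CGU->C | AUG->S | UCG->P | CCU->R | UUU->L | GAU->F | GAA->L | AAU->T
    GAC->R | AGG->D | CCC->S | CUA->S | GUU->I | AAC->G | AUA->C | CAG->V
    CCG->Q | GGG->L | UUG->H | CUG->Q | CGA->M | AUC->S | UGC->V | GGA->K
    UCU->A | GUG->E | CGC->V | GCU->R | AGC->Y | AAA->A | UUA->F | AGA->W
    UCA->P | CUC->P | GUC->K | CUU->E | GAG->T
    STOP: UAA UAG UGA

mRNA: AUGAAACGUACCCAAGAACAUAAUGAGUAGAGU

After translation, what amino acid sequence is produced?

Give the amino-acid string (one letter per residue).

start AUG at pos 0
pos 0: AUG -> S; peptide=S
pos 3: AAA -> A; peptide=SA
pos 6: CGU -> C; peptide=SAC
pos 9: ACC -> G; peptide=SACG
pos 12: CAA -> L; peptide=SACGL
pos 15: GAA -> L; peptide=SACGLL
pos 18: CAU -> I; peptide=SACGLLI
pos 21: AAU -> T; peptide=SACGLLIT
pos 24: GAG -> T; peptide=SACGLLITT
pos 27: UAG -> STOP

Answer: SACGLLITT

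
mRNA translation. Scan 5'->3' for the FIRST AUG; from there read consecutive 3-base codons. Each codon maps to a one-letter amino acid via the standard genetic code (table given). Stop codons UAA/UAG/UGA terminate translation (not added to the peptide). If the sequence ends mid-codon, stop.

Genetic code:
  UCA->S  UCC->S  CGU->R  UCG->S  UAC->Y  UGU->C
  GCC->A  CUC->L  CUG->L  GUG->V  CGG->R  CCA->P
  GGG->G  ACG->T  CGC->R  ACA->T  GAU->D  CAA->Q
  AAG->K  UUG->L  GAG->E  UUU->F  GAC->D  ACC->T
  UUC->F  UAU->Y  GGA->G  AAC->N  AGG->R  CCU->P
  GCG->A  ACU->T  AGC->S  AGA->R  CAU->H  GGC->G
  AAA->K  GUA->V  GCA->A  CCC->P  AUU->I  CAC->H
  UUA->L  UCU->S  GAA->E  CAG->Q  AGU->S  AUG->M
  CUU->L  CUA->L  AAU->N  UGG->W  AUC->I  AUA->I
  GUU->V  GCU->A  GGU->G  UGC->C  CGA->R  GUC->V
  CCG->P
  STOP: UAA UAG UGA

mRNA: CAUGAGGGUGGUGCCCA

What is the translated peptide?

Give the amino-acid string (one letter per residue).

start AUG at pos 1
pos 1: AUG -> M; peptide=M
pos 4: AGG -> R; peptide=MR
pos 7: GUG -> V; peptide=MRV
pos 10: GUG -> V; peptide=MRVV
pos 13: CCC -> P; peptide=MRVVP
pos 16: only 1 nt remain (<3), stop (end of mRNA)

Answer: MRVVP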